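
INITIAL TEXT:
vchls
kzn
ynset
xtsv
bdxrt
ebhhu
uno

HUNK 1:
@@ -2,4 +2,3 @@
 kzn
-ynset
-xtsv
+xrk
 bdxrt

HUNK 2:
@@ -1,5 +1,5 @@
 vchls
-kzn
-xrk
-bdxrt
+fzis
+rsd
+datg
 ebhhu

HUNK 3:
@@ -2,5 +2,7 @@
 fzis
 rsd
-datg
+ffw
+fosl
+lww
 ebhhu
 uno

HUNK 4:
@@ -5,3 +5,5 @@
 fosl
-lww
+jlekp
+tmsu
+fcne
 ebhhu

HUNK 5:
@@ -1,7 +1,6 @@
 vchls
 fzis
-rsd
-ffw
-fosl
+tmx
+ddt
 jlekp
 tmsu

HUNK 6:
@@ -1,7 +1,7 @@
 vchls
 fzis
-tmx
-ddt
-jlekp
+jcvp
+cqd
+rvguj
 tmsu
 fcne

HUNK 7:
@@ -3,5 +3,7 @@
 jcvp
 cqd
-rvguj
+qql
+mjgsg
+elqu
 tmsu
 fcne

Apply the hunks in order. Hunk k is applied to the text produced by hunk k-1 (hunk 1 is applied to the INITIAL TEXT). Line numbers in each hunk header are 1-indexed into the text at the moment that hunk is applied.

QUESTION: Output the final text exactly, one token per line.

Hunk 1: at line 2 remove [ynset,xtsv] add [xrk] -> 6 lines: vchls kzn xrk bdxrt ebhhu uno
Hunk 2: at line 1 remove [kzn,xrk,bdxrt] add [fzis,rsd,datg] -> 6 lines: vchls fzis rsd datg ebhhu uno
Hunk 3: at line 2 remove [datg] add [ffw,fosl,lww] -> 8 lines: vchls fzis rsd ffw fosl lww ebhhu uno
Hunk 4: at line 5 remove [lww] add [jlekp,tmsu,fcne] -> 10 lines: vchls fzis rsd ffw fosl jlekp tmsu fcne ebhhu uno
Hunk 5: at line 1 remove [rsd,ffw,fosl] add [tmx,ddt] -> 9 lines: vchls fzis tmx ddt jlekp tmsu fcne ebhhu uno
Hunk 6: at line 1 remove [tmx,ddt,jlekp] add [jcvp,cqd,rvguj] -> 9 lines: vchls fzis jcvp cqd rvguj tmsu fcne ebhhu uno
Hunk 7: at line 3 remove [rvguj] add [qql,mjgsg,elqu] -> 11 lines: vchls fzis jcvp cqd qql mjgsg elqu tmsu fcne ebhhu uno

Answer: vchls
fzis
jcvp
cqd
qql
mjgsg
elqu
tmsu
fcne
ebhhu
uno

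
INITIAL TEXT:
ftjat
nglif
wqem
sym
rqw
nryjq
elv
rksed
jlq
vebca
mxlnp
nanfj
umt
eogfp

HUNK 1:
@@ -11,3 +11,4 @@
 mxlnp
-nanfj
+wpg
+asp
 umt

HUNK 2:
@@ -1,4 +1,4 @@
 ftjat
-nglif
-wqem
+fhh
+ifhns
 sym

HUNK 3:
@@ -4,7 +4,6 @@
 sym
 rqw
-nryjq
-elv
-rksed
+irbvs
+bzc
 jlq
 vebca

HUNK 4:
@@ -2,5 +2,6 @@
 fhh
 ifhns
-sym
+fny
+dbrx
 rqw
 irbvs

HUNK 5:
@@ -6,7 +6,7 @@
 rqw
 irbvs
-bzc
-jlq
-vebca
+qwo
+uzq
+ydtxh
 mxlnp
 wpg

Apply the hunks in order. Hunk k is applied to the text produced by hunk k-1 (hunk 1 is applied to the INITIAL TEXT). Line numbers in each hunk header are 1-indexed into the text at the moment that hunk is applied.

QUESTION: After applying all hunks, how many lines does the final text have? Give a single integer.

Answer: 15

Derivation:
Hunk 1: at line 11 remove [nanfj] add [wpg,asp] -> 15 lines: ftjat nglif wqem sym rqw nryjq elv rksed jlq vebca mxlnp wpg asp umt eogfp
Hunk 2: at line 1 remove [nglif,wqem] add [fhh,ifhns] -> 15 lines: ftjat fhh ifhns sym rqw nryjq elv rksed jlq vebca mxlnp wpg asp umt eogfp
Hunk 3: at line 4 remove [nryjq,elv,rksed] add [irbvs,bzc] -> 14 lines: ftjat fhh ifhns sym rqw irbvs bzc jlq vebca mxlnp wpg asp umt eogfp
Hunk 4: at line 2 remove [sym] add [fny,dbrx] -> 15 lines: ftjat fhh ifhns fny dbrx rqw irbvs bzc jlq vebca mxlnp wpg asp umt eogfp
Hunk 5: at line 6 remove [bzc,jlq,vebca] add [qwo,uzq,ydtxh] -> 15 lines: ftjat fhh ifhns fny dbrx rqw irbvs qwo uzq ydtxh mxlnp wpg asp umt eogfp
Final line count: 15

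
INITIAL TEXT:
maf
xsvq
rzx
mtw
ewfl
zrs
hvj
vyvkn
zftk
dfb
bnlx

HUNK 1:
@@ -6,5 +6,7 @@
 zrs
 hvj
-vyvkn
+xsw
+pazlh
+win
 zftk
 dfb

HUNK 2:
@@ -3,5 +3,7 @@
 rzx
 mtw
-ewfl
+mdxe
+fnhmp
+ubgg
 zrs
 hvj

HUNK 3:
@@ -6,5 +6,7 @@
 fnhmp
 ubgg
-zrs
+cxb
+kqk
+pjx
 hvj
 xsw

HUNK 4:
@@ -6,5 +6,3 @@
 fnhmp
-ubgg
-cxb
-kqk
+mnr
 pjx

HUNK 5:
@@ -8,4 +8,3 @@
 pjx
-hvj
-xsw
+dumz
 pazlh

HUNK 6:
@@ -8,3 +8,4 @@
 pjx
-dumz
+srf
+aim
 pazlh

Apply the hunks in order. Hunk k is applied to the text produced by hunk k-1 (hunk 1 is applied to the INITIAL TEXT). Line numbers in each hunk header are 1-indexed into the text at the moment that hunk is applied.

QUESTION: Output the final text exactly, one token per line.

Hunk 1: at line 6 remove [vyvkn] add [xsw,pazlh,win] -> 13 lines: maf xsvq rzx mtw ewfl zrs hvj xsw pazlh win zftk dfb bnlx
Hunk 2: at line 3 remove [ewfl] add [mdxe,fnhmp,ubgg] -> 15 lines: maf xsvq rzx mtw mdxe fnhmp ubgg zrs hvj xsw pazlh win zftk dfb bnlx
Hunk 3: at line 6 remove [zrs] add [cxb,kqk,pjx] -> 17 lines: maf xsvq rzx mtw mdxe fnhmp ubgg cxb kqk pjx hvj xsw pazlh win zftk dfb bnlx
Hunk 4: at line 6 remove [ubgg,cxb,kqk] add [mnr] -> 15 lines: maf xsvq rzx mtw mdxe fnhmp mnr pjx hvj xsw pazlh win zftk dfb bnlx
Hunk 5: at line 8 remove [hvj,xsw] add [dumz] -> 14 lines: maf xsvq rzx mtw mdxe fnhmp mnr pjx dumz pazlh win zftk dfb bnlx
Hunk 6: at line 8 remove [dumz] add [srf,aim] -> 15 lines: maf xsvq rzx mtw mdxe fnhmp mnr pjx srf aim pazlh win zftk dfb bnlx

Answer: maf
xsvq
rzx
mtw
mdxe
fnhmp
mnr
pjx
srf
aim
pazlh
win
zftk
dfb
bnlx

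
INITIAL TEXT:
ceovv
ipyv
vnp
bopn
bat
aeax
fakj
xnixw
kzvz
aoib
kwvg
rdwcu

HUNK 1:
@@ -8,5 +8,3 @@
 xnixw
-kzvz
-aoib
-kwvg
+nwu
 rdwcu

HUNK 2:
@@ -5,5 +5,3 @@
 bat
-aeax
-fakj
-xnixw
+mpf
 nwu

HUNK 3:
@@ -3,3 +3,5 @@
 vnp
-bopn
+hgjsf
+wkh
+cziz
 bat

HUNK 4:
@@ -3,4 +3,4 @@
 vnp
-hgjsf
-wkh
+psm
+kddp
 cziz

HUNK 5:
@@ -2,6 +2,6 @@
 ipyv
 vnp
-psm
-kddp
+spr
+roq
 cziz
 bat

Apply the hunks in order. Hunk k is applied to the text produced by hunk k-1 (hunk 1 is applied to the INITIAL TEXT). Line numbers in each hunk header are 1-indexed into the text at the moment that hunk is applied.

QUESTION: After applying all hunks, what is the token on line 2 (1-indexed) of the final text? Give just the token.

Hunk 1: at line 8 remove [kzvz,aoib,kwvg] add [nwu] -> 10 lines: ceovv ipyv vnp bopn bat aeax fakj xnixw nwu rdwcu
Hunk 2: at line 5 remove [aeax,fakj,xnixw] add [mpf] -> 8 lines: ceovv ipyv vnp bopn bat mpf nwu rdwcu
Hunk 3: at line 3 remove [bopn] add [hgjsf,wkh,cziz] -> 10 lines: ceovv ipyv vnp hgjsf wkh cziz bat mpf nwu rdwcu
Hunk 4: at line 3 remove [hgjsf,wkh] add [psm,kddp] -> 10 lines: ceovv ipyv vnp psm kddp cziz bat mpf nwu rdwcu
Hunk 5: at line 2 remove [psm,kddp] add [spr,roq] -> 10 lines: ceovv ipyv vnp spr roq cziz bat mpf nwu rdwcu
Final line 2: ipyv

Answer: ipyv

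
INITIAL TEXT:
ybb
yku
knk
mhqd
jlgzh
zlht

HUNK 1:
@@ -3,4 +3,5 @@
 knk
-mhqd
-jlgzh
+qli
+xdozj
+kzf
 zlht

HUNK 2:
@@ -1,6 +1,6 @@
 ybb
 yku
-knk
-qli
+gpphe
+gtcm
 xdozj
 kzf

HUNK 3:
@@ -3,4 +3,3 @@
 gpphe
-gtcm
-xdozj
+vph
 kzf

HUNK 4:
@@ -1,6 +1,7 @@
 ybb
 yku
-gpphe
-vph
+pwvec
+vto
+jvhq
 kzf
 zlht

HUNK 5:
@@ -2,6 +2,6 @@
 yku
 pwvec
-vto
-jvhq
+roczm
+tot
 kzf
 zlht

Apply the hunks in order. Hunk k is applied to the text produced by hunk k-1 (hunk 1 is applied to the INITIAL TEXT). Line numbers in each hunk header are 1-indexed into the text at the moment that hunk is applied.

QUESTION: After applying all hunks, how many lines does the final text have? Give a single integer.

Answer: 7

Derivation:
Hunk 1: at line 3 remove [mhqd,jlgzh] add [qli,xdozj,kzf] -> 7 lines: ybb yku knk qli xdozj kzf zlht
Hunk 2: at line 1 remove [knk,qli] add [gpphe,gtcm] -> 7 lines: ybb yku gpphe gtcm xdozj kzf zlht
Hunk 3: at line 3 remove [gtcm,xdozj] add [vph] -> 6 lines: ybb yku gpphe vph kzf zlht
Hunk 4: at line 1 remove [gpphe,vph] add [pwvec,vto,jvhq] -> 7 lines: ybb yku pwvec vto jvhq kzf zlht
Hunk 5: at line 2 remove [vto,jvhq] add [roczm,tot] -> 7 lines: ybb yku pwvec roczm tot kzf zlht
Final line count: 7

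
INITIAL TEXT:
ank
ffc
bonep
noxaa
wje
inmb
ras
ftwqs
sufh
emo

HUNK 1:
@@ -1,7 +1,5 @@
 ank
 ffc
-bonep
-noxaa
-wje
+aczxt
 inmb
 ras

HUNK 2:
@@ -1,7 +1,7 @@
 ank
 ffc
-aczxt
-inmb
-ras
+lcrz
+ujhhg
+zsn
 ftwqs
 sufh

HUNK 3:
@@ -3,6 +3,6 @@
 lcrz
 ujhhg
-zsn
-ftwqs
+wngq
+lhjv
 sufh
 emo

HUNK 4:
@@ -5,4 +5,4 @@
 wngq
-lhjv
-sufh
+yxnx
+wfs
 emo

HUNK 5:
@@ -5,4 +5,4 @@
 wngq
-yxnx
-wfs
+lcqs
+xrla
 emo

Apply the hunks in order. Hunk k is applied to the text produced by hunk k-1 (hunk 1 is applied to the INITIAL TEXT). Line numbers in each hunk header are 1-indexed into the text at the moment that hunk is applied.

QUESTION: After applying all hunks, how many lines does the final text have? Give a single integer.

Answer: 8

Derivation:
Hunk 1: at line 1 remove [bonep,noxaa,wje] add [aczxt] -> 8 lines: ank ffc aczxt inmb ras ftwqs sufh emo
Hunk 2: at line 1 remove [aczxt,inmb,ras] add [lcrz,ujhhg,zsn] -> 8 lines: ank ffc lcrz ujhhg zsn ftwqs sufh emo
Hunk 3: at line 3 remove [zsn,ftwqs] add [wngq,lhjv] -> 8 lines: ank ffc lcrz ujhhg wngq lhjv sufh emo
Hunk 4: at line 5 remove [lhjv,sufh] add [yxnx,wfs] -> 8 lines: ank ffc lcrz ujhhg wngq yxnx wfs emo
Hunk 5: at line 5 remove [yxnx,wfs] add [lcqs,xrla] -> 8 lines: ank ffc lcrz ujhhg wngq lcqs xrla emo
Final line count: 8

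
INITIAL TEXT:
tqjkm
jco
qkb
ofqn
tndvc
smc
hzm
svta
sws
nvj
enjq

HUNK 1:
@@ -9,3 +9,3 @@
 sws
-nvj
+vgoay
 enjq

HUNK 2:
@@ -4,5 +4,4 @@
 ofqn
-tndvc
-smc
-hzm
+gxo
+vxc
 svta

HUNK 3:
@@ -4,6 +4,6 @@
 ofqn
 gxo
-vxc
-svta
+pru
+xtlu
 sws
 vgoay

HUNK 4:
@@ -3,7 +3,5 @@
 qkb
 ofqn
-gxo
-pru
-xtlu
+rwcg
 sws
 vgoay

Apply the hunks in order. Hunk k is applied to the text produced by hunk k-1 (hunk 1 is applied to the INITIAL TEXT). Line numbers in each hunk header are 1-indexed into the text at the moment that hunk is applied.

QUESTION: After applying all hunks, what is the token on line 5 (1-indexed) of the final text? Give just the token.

Hunk 1: at line 9 remove [nvj] add [vgoay] -> 11 lines: tqjkm jco qkb ofqn tndvc smc hzm svta sws vgoay enjq
Hunk 2: at line 4 remove [tndvc,smc,hzm] add [gxo,vxc] -> 10 lines: tqjkm jco qkb ofqn gxo vxc svta sws vgoay enjq
Hunk 3: at line 4 remove [vxc,svta] add [pru,xtlu] -> 10 lines: tqjkm jco qkb ofqn gxo pru xtlu sws vgoay enjq
Hunk 4: at line 3 remove [gxo,pru,xtlu] add [rwcg] -> 8 lines: tqjkm jco qkb ofqn rwcg sws vgoay enjq
Final line 5: rwcg

Answer: rwcg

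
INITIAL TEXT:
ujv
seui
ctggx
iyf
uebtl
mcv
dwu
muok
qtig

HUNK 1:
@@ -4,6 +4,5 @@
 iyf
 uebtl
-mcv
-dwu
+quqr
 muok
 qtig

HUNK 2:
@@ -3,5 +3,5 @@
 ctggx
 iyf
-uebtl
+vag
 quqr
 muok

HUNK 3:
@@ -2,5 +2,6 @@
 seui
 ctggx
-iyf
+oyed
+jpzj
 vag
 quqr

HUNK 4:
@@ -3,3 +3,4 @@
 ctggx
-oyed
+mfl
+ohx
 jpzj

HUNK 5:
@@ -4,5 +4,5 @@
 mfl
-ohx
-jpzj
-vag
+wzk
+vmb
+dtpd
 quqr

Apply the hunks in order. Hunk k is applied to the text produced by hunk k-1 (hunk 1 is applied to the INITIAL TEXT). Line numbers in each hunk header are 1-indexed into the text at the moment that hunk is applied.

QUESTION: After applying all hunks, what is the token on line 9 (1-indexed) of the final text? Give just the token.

Hunk 1: at line 4 remove [mcv,dwu] add [quqr] -> 8 lines: ujv seui ctggx iyf uebtl quqr muok qtig
Hunk 2: at line 3 remove [uebtl] add [vag] -> 8 lines: ujv seui ctggx iyf vag quqr muok qtig
Hunk 3: at line 2 remove [iyf] add [oyed,jpzj] -> 9 lines: ujv seui ctggx oyed jpzj vag quqr muok qtig
Hunk 4: at line 3 remove [oyed] add [mfl,ohx] -> 10 lines: ujv seui ctggx mfl ohx jpzj vag quqr muok qtig
Hunk 5: at line 4 remove [ohx,jpzj,vag] add [wzk,vmb,dtpd] -> 10 lines: ujv seui ctggx mfl wzk vmb dtpd quqr muok qtig
Final line 9: muok

Answer: muok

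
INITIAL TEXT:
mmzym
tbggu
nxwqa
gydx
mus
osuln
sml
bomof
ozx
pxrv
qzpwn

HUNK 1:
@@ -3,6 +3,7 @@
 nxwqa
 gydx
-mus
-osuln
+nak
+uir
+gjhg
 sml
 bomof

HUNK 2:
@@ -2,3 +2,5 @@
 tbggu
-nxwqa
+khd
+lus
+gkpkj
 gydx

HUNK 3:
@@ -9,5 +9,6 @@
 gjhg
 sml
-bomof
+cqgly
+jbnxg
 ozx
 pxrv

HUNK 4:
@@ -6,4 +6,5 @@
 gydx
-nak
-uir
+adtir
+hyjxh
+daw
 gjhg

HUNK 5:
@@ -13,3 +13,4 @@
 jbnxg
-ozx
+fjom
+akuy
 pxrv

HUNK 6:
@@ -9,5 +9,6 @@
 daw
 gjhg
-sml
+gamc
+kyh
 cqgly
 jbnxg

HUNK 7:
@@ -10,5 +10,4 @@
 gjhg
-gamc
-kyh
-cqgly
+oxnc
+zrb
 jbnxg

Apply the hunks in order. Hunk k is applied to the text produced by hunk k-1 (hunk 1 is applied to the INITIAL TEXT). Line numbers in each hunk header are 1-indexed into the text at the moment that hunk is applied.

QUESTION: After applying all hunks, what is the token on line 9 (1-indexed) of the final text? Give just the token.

Answer: daw

Derivation:
Hunk 1: at line 3 remove [mus,osuln] add [nak,uir,gjhg] -> 12 lines: mmzym tbggu nxwqa gydx nak uir gjhg sml bomof ozx pxrv qzpwn
Hunk 2: at line 2 remove [nxwqa] add [khd,lus,gkpkj] -> 14 lines: mmzym tbggu khd lus gkpkj gydx nak uir gjhg sml bomof ozx pxrv qzpwn
Hunk 3: at line 9 remove [bomof] add [cqgly,jbnxg] -> 15 lines: mmzym tbggu khd lus gkpkj gydx nak uir gjhg sml cqgly jbnxg ozx pxrv qzpwn
Hunk 4: at line 6 remove [nak,uir] add [adtir,hyjxh,daw] -> 16 lines: mmzym tbggu khd lus gkpkj gydx adtir hyjxh daw gjhg sml cqgly jbnxg ozx pxrv qzpwn
Hunk 5: at line 13 remove [ozx] add [fjom,akuy] -> 17 lines: mmzym tbggu khd lus gkpkj gydx adtir hyjxh daw gjhg sml cqgly jbnxg fjom akuy pxrv qzpwn
Hunk 6: at line 9 remove [sml] add [gamc,kyh] -> 18 lines: mmzym tbggu khd lus gkpkj gydx adtir hyjxh daw gjhg gamc kyh cqgly jbnxg fjom akuy pxrv qzpwn
Hunk 7: at line 10 remove [gamc,kyh,cqgly] add [oxnc,zrb] -> 17 lines: mmzym tbggu khd lus gkpkj gydx adtir hyjxh daw gjhg oxnc zrb jbnxg fjom akuy pxrv qzpwn
Final line 9: daw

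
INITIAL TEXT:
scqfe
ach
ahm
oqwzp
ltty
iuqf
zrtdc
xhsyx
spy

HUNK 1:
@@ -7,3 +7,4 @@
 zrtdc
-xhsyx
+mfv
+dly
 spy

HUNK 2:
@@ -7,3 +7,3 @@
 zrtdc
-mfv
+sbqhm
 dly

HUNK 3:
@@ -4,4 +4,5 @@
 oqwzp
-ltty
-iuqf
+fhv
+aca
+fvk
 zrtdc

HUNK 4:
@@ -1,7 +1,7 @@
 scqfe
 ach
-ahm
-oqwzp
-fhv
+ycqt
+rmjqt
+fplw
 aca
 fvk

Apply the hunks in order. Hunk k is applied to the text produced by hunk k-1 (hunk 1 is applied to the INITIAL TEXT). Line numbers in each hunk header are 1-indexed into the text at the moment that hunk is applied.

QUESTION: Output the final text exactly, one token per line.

Answer: scqfe
ach
ycqt
rmjqt
fplw
aca
fvk
zrtdc
sbqhm
dly
spy

Derivation:
Hunk 1: at line 7 remove [xhsyx] add [mfv,dly] -> 10 lines: scqfe ach ahm oqwzp ltty iuqf zrtdc mfv dly spy
Hunk 2: at line 7 remove [mfv] add [sbqhm] -> 10 lines: scqfe ach ahm oqwzp ltty iuqf zrtdc sbqhm dly spy
Hunk 3: at line 4 remove [ltty,iuqf] add [fhv,aca,fvk] -> 11 lines: scqfe ach ahm oqwzp fhv aca fvk zrtdc sbqhm dly spy
Hunk 4: at line 1 remove [ahm,oqwzp,fhv] add [ycqt,rmjqt,fplw] -> 11 lines: scqfe ach ycqt rmjqt fplw aca fvk zrtdc sbqhm dly spy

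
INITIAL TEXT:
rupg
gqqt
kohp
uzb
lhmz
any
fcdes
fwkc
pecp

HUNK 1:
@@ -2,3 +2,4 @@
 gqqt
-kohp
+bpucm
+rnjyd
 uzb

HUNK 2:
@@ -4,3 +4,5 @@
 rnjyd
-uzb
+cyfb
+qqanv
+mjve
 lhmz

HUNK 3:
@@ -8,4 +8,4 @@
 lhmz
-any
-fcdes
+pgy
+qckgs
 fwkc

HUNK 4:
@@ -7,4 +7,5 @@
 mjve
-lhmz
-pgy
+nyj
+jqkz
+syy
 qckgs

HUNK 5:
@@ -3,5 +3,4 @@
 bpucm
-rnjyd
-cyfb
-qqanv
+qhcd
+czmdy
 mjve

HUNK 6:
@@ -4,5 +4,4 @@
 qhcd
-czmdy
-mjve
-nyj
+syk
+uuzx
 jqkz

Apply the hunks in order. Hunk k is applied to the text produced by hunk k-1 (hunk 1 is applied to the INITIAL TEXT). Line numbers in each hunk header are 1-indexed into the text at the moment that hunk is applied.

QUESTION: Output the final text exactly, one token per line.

Hunk 1: at line 2 remove [kohp] add [bpucm,rnjyd] -> 10 lines: rupg gqqt bpucm rnjyd uzb lhmz any fcdes fwkc pecp
Hunk 2: at line 4 remove [uzb] add [cyfb,qqanv,mjve] -> 12 lines: rupg gqqt bpucm rnjyd cyfb qqanv mjve lhmz any fcdes fwkc pecp
Hunk 3: at line 8 remove [any,fcdes] add [pgy,qckgs] -> 12 lines: rupg gqqt bpucm rnjyd cyfb qqanv mjve lhmz pgy qckgs fwkc pecp
Hunk 4: at line 7 remove [lhmz,pgy] add [nyj,jqkz,syy] -> 13 lines: rupg gqqt bpucm rnjyd cyfb qqanv mjve nyj jqkz syy qckgs fwkc pecp
Hunk 5: at line 3 remove [rnjyd,cyfb,qqanv] add [qhcd,czmdy] -> 12 lines: rupg gqqt bpucm qhcd czmdy mjve nyj jqkz syy qckgs fwkc pecp
Hunk 6: at line 4 remove [czmdy,mjve,nyj] add [syk,uuzx] -> 11 lines: rupg gqqt bpucm qhcd syk uuzx jqkz syy qckgs fwkc pecp

Answer: rupg
gqqt
bpucm
qhcd
syk
uuzx
jqkz
syy
qckgs
fwkc
pecp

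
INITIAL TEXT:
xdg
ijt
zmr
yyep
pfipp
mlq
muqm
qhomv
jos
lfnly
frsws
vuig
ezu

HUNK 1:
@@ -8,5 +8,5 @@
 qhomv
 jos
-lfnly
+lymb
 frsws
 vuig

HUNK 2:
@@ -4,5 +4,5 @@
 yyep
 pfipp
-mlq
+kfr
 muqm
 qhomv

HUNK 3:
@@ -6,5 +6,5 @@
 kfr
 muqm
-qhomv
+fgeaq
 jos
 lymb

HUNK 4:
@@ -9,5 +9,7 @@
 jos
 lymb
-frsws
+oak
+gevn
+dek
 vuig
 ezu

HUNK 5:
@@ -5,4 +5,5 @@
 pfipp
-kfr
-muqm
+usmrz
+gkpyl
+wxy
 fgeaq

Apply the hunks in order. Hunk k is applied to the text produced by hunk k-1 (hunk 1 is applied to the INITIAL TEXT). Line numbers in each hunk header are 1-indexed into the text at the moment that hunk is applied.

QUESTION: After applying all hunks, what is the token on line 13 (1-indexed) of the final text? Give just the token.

Answer: gevn

Derivation:
Hunk 1: at line 8 remove [lfnly] add [lymb] -> 13 lines: xdg ijt zmr yyep pfipp mlq muqm qhomv jos lymb frsws vuig ezu
Hunk 2: at line 4 remove [mlq] add [kfr] -> 13 lines: xdg ijt zmr yyep pfipp kfr muqm qhomv jos lymb frsws vuig ezu
Hunk 3: at line 6 remove [qhomv] add [fgeaq] -> 13 lines: xdg ijt zmr yyep pfipp kfr muqm fgeaq jos lymb frsws vuig ezu
Hunk 4: at line 9 remove [frsws] add [oak,gevn,dek] -> 15 lines: xdg ijt zmr yyep pfipp kfr muqm fgeaq jos lymb oak gevn dek vuig ezu
Hunk 5: at line 5 remove [kfr,muqm] add [usmrz,gkpyl,wxy] -> 16 lines: xdg ijt zmr yyep pfipp usmrz gkpyl wxy fgeaq jos lymb oak gevn dek vuig ezu
Final line 13: gevn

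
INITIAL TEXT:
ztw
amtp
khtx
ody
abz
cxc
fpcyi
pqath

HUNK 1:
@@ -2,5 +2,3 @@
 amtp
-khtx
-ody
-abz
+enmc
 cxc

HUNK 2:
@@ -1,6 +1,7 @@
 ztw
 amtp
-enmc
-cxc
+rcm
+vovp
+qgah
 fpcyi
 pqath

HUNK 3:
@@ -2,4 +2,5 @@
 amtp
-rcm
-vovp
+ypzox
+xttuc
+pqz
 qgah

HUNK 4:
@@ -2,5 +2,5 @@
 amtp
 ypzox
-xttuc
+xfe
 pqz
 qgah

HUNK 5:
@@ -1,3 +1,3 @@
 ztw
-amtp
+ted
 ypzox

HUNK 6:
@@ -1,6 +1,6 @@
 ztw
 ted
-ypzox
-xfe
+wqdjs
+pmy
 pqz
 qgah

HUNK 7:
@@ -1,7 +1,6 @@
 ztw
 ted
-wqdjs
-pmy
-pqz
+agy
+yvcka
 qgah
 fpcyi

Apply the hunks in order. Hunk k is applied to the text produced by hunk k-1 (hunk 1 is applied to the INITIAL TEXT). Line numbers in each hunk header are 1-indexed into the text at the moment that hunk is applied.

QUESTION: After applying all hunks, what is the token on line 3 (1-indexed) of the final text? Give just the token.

Answer: agy

Derivation:
Hunk 1: at line 2 remove [khtx,ody,abz] add [enmc] -> 6 lines: ztw amtp enmc cxc fpcyi pqath
Hunk 2: at line 1 remove [enmc,cxc] add [rcm,vovp,qgah] -> 7 lines: ztw amtp rcm vovp qgah fpcyi pqath
Hunk 3: at line 2 remove [rcm,vovp] add [ypzox,xttuc,pqz] -> 8 lines: ztw amtp ypzox xttuc pqz qgah fpcyi pqath
Hunk 4: at line 2 remove [xttuc] add [xfe] -> 8 lines: ztw amtp ypzox xfe pqz qgah fpcyi pqath
Hunk 5: at line 1 remove [amtp] add [ted] -> 8 lines: ztw ted ypzox xfe pqz qgah fpcyi pqath
Hunk 6: at line 1 remove [ypzox,xfe] add [wqdjs,pmy] -> 8 lines: ztw ted wqdjs pmy pqz qgah fpcyi pqath
Hunk 7: at line 1 remove [wqdjs,pmy,pqz] add [agy,yvcka] -> 7 lines: ztw ted agy yvcka qgah fpcyi pqath
Final line 3: agy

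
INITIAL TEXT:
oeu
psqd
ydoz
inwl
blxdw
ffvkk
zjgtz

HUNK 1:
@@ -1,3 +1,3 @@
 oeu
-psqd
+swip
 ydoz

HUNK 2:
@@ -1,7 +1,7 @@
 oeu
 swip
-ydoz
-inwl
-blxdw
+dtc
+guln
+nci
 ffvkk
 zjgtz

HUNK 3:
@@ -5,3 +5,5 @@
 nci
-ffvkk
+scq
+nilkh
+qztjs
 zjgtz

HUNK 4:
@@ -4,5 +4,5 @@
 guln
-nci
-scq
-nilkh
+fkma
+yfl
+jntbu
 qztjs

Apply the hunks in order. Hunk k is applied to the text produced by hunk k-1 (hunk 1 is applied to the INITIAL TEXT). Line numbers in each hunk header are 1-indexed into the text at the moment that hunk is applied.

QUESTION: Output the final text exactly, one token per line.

Answer: oeu
swip
dtc
guln
fkma
yfl
jntbu
qztjs
zjgtz

Derivation:
Hunk 1: at line 1 remove [psqd] add [swip] -> 7 lines: oeu swip ydoz inwl blxdw ffvkk zjgtz
Hunk 2: at line 1 remove [ydoz,inwl,blxdw] add [dtc,guln,nci] -> 7 lines: oeu swip dtc guln nci ffvkk zjgtz
Hunk 3: at line 5 remove [ffvkk] add [scq,nilkh,qztjs] -> 9 lines: oeu swip dtc guln nci scq nilkh qztjs zjgtz
Hunk 4: at line 4 remove [nci,scq,nilkh] add [fkma,yfl,jntbu] -> 9 lines: oeu swip dtc guln fkma yfl jntbu qztjs zjgtz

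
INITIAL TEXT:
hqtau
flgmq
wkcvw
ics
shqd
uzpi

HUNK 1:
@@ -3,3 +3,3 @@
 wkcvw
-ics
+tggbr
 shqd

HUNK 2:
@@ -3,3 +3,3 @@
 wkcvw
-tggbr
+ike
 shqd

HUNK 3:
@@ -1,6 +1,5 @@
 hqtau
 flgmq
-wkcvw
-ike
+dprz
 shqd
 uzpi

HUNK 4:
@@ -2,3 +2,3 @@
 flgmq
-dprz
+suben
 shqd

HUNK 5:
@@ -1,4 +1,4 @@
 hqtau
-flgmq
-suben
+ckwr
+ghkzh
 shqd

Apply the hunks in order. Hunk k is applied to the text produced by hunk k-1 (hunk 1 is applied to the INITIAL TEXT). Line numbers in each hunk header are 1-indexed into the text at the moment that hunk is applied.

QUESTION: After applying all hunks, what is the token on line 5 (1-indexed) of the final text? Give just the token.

Answer: uzpi

Derivation:
Hunk 1: at line 3 remove [ics] add [tggbr] -> 6 lines: hqtau flgmq wkcvw tggbr shqd uzpi
Hunk 2: at line 3 remove [tggbr] add [ike] -> 6 lines: hqtau flgmq wkcvw ike shqd uzpi
Hunk 3: at line 1 remove [wkcvw,ike] add [dprz] -> 5 lines: hqtau flgmq dprz shqd uzpi
Hunk 4: at line 2 remove [dprz] add [suben] -> 5 lines: hqtau flgmq suben shqd uzpi
Hunk 5: at line 1 remove [flgmq,suben] add [ckwr,ghkzh] -> 5 lines: hqtau ckwr ghkzh shqd uzpi
Final line 5: uzpi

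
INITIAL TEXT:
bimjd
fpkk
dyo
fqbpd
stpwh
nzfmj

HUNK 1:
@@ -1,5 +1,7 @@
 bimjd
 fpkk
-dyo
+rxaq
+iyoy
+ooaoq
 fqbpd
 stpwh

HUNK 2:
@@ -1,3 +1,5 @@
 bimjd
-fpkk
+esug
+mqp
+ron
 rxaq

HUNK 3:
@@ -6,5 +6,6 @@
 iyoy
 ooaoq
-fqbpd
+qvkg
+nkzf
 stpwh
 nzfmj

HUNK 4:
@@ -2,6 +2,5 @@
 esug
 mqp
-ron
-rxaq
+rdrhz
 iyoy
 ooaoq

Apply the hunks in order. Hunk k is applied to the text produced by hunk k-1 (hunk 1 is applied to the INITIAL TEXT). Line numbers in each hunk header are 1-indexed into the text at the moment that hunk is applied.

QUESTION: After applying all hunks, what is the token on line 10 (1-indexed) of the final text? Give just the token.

Hunk 1: at line 1 remove [dyo] add [rxaq,iyoy,ooaoq] -> 8 lines: bimjd fpkk rxaq iyoy ooaoq fqbpd stpwh nzfmj
Hunk 2: at line 1 remove [fpkk] add [esug,mqp,ron] -> 10 lines: bimjd esug mqp ron rxaq iyoy ooaoq fqbpd stpwh nzfmj
Hunk 3: at line 6 remove [fqbpd] add [qvkg,nkzf] -> 11 lines: bimjd esug mqp ron rxaq iyoy ooaoq qvkg nkzf stpwh nzfmj
Hunk 4: at line 2 remove [ron,rxaq] add [rdrhz] -> 10 lines: bimjd esug mqp rdrhz iyoy ooaoq qvkg nkzf stpwh nzfmj
Final line 10: nzfmj

Answer: nzfmj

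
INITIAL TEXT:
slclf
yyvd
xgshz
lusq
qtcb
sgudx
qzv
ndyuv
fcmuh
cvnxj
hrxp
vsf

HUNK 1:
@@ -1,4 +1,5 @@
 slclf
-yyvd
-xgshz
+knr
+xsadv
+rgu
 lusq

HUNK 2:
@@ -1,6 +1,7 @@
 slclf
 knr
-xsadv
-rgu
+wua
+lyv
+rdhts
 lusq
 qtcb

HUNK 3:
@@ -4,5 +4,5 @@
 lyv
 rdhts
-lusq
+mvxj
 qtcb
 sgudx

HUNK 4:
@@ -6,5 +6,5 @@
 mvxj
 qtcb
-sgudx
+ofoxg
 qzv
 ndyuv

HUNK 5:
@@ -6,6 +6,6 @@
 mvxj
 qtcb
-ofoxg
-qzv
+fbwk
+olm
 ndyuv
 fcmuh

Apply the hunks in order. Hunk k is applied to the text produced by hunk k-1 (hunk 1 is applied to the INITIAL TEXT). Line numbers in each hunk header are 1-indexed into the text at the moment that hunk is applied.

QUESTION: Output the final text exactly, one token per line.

Answer: slclf
knr
wua
lyv
rdhts
mvxj
qtcb
fbwk
olm
ndyuv
fcmuh
cvnxj
hrxp
vsf

Derivation:
Hunk 1: at line 1 remove [yyvd,xgshz] add [knr,xsadv,rgu] -> 13 lines: slclf knr xsadv rgu lusq qtcb sgudx qzv ndyuv fcmuh cvnxj hrxp vsf
Hunk 2: at line 1 remove [xsadv,rgu] add [wua,lyv,rdhts] -> 14 lines: slclf knr wua lyv rdhts lusq qtcb sgudx qzv ndyuv fcmuh cvnxj hrxp vsf
Hunk 3: at line 4 remove [lusq] add [mvxj] -> 14 lines: slclf knr wua lyv rdhts mvxj qtcb sgudx qzv ndyuv fcmuh cvnxj hrxp vsf
Hunk 4: at line 6 remove [sgudx] add [ofoxg] -> 14 lines: slclf knr wua lyv rdhts mvxj qtcb ofoxg qzv ndyuv fcmuh cvnxj hrxp vsf
Hunk 5: at line 6 remove [ofoxg,qzv] add [fbwk,olm] -> 14 lines: slclf knr wua lyv rdhts mvxj qtcb fbwk olm ndyuv fcmuh cvnxj hrxp vsf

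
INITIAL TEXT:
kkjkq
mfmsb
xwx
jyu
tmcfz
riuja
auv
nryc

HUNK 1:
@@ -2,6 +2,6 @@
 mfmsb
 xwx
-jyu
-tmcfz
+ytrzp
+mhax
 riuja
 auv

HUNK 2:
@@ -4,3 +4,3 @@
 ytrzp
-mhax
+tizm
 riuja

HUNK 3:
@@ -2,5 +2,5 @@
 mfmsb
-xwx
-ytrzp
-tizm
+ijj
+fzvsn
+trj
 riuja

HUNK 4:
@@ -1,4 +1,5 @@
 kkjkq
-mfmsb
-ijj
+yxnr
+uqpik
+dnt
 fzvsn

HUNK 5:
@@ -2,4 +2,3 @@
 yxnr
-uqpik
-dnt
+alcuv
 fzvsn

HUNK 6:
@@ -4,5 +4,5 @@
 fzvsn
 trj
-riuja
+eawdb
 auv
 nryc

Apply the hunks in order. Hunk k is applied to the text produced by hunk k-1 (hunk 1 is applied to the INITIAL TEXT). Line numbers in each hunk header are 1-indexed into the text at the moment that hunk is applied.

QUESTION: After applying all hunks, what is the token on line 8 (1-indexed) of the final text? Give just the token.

Answer: nryc

Derivation:
Hunk 1: at line 2 remove [jyu,tmcfz] add [ytrzp,mhax] -> 8 lines: kkjkq mfmsb xwx ytrzp mhax riuja auv nryc
Hunk 2: at line 4 remove [mhax] add [tizm] -> 8 lines: kkjkq mfmsb xwx ytrzp tizm riuja auv nryc
Hunk 3: at line 2 remove [xwx,ytrzp,tizm] add [ijj,fzvsn,trj] -> 8 lines: kkjkq mfmsb ijj fzvsn trj riuja auv nryc
Hunk 4: at line 1 remove [mfmsb,ijj] add [yxnr,uqpik,dnt] -> 9 lines: kkjkq yxnr uqpik dnt fzvsn trj riuja auv nryc
Hunk 5: at line 2 remove [uqpik,dnt] add [alcuv] -> 8 lines: kkjkq yxnr alcuv fzvsn trj riuja auv nryc
Hunk 6: at line 4 remove [riuja] add [eawdb] -> 8 lines: kkjkq yxnr alcuv fzvsn trj eawdb auv nryc
Final line 8: nryc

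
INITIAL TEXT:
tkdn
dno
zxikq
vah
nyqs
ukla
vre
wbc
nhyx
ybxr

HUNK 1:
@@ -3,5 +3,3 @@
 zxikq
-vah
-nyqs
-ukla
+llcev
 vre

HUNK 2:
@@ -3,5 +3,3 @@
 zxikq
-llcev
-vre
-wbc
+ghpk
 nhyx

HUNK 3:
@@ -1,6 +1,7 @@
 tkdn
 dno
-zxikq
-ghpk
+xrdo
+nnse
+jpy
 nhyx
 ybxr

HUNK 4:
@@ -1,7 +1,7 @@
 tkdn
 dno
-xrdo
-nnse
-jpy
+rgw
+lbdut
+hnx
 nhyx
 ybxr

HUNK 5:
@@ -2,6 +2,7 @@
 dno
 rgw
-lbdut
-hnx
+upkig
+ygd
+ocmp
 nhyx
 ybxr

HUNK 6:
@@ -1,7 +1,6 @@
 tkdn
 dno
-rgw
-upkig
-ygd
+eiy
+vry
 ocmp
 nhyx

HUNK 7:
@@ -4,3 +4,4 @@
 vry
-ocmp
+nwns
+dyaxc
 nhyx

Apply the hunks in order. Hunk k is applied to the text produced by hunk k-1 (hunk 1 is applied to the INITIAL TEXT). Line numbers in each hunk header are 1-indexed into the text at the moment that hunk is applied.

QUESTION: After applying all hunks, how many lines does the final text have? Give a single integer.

Hunk 1: at line 3 remove [vah,nyqs,ukla] add [llcev] -> 8 lines: tkdn dno zxikq llcev vre wbc nhyx ybxr
Hunk 2: at line 3 remove [llcev,vre,wbc] add [ghpk] -> 6 lines: tkdn dno zxikq ghpk nhyx ybxr
Hunk 3: at line 1 remove [zxikq,ghpk] add [xrdo,nnse,jpy] -> 7 lines: tkdn dno xrdo nnse jpy nhyx ybxr
Hunk 4: at line 1 remove [xrdo,nnse,jpy] add [rgw,lbdut,hnx] -> 7 lines: tkdn dno rgw lbdut hnx nhyx ybxr
Hunk 5: at line 2 remove [lbdut,hnx] add [upkig,ygd,ocmp] -> 8 lines: tkdn dno rgw upkig ygd ocmp nhyx ybxr
Hunk 6: at line 1 remove [rgw,upkig,ygd] add [eiy,vry] -> 7 lines: tkdn dno eiy vry ocmp nhyx ybxr
Hunk 7: at line 4 remove [ocmp] add [nwns,dyaxc] -> 8 lines: tkdn dno eiy vry nwns dyaxc nhyx ybxr
Final line count: 8

Answer: 8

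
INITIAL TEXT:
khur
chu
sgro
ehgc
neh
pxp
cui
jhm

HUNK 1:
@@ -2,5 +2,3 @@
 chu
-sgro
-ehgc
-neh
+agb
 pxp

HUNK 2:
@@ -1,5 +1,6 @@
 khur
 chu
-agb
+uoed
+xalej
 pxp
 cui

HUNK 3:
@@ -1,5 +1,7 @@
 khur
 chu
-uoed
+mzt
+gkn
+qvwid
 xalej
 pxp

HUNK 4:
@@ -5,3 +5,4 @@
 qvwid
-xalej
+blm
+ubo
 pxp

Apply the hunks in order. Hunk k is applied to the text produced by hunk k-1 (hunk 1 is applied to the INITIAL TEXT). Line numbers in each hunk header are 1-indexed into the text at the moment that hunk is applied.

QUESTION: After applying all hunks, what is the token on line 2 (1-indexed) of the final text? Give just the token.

Answer: chu

Derivation:
Hunk 1: at line 2 remove [sgro,ehgc,neh] add [agb] -> 6 lines: khur chu agb pxp cui jhm
Hunk 2: at line 1 remove [agb] add [uoed,xalej] -> 7 lines: khur chu uoed xalej pxp cui jhm
Hunk 3: at line 1 remove [uoed] add [mzt,gkn,qvwid] -> 9 lines: khur chu mzt gkn qvwid xalej pxp cui jhm
Hunk 4: at line 5 remove [xalej] add [blm,ubo] -> 10 lines: khur chu mzt gkn qvwid blm ubo pxp cui jhm
Final line 2: chu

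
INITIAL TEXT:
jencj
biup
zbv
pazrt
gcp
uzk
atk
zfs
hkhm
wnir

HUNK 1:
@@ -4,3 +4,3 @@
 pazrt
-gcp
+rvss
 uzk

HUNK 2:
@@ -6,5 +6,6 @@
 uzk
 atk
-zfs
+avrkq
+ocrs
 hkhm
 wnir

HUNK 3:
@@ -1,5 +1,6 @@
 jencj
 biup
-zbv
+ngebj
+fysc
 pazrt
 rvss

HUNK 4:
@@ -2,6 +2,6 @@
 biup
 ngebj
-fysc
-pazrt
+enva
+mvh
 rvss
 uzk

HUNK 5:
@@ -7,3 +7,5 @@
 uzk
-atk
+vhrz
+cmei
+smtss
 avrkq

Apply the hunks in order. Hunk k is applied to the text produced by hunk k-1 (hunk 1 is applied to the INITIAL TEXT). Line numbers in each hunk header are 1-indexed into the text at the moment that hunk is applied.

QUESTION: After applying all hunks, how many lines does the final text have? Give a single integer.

Answer: 14

Derivation:
Hunk 1: at line 4 remove [gcp] add [rvss] -> 10 lines: jencj biup zbv pazrt rvss uzk atk zfs hkhm wnir
Hunk 2: at line 6 remove [zfs] add [avrkq,ocrs] -> 11 lines: jencj biup zbv pazrt rvss uzk atk avrkq ocrs hkhm wnir
Hunk 3: at line 1 remove [zbv] add [ngebj,fysc] -> 12 lines: jencj biup ngebj fysc pazrt rvss uzk atk avrkq ocrs hkhm wnir
Hunk 4: at line 2 remove [fysc,pazrt] add [enva,mvh] -> 12 lines: jencj biup ngebj enva mvh rvss uzk atk avrkq ocrs hkhm wnir
Hunk 5: at line 7 remove [atk] add [vhrz,cmei,smtss] -> 14 lines: jencj biup ngebj enva mvh rvss uzk vhrz cmei smtss avrkq ocrs hkhm wnir
Final line count: 14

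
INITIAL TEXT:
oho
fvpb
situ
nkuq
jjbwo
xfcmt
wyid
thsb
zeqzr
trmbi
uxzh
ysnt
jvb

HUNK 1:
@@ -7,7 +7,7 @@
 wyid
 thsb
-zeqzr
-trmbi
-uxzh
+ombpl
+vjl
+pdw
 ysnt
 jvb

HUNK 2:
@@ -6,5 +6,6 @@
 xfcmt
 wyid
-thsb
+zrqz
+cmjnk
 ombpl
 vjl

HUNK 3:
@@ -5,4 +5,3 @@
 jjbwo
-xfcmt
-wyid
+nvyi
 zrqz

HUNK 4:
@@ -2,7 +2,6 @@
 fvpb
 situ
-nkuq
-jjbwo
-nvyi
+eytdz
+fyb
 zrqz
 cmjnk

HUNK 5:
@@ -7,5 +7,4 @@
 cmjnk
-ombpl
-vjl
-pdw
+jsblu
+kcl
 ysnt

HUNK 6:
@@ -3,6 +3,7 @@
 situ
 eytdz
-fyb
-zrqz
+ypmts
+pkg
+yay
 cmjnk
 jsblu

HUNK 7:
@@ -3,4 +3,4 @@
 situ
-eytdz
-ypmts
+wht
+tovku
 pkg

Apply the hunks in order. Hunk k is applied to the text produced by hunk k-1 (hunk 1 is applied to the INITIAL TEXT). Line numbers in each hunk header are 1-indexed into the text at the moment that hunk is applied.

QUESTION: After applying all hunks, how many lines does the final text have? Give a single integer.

Answer: 12

Derivation:
Hunk 1: at line 7 remove [zeqzr,trmbi,uxzh] add [ombpl,vjl,pdw] -> 13 lines: oho fvpb situ nkuq jjbwo xfcmt wyid thsb ombpl vjl pdw ysnt jvb
Hunk 2: at line 6 remove [thsb] add [zrqz,cmjnk] -> 14 lines: oho fvpb situ nkuq jjbwo xfcmt wyid zrqz cmjnk ombpl vjl pdw ysnt jvb
Hunk 3: at line 5 remove [xfcmt,wyid] add [nvyi] -> 13 lines: oho fvpb situ nkuq jjbwo nvyi zrqz cmjnk ombpl vjl pdw ysnt jvb
Hunk 4: at line 2 remove [nkuq,jjbwo,nvyi] add [eytdz,fyb] -> 12 lines: oho fvpb situ eytdz fyb zrqz cmjnk ombpl vjl pdw ysnt jvb
Hunk 5: at line 7 remove [ombpl,vjl,pdw] add [jsblu,kcl] -> 11 lines: oho fvpb situ eytdz fyb zrqz cmjnk jsblu kcl ysnt jvb
Hunk 6: at line 3 remove [fyb,zrqz] add [ypmts,pkg,yay] -> 12 lines: oho fvpb situ eytdz ypmts pkg yay cmjnk jsblu kcl ysnt jvb
Hunk 7: at line 3 remove [eytdz,ypmts] add [wht,tovku] -> 12 lines: oho fvpb situ wht tovku pkg yay cmjnk jsblu kcl ysnt jvb
Final line count: 12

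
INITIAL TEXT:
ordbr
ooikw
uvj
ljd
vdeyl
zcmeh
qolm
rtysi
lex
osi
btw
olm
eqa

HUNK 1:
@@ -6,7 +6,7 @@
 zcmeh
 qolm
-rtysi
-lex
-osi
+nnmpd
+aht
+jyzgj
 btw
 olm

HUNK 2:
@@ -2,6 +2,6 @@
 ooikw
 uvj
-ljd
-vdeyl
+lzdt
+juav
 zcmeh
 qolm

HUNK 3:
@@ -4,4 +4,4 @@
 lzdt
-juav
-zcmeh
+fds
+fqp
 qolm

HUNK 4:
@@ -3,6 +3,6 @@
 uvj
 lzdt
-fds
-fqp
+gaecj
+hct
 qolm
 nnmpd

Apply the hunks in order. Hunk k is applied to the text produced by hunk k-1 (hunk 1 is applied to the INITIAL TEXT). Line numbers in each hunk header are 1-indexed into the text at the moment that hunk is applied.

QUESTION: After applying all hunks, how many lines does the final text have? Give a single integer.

Answer: 13

Derivation:
Hunk 1: at line 6 remove [rtysi,lex,osi] add [nnmpd,aht,jyzgj] -> 13 lines: ordbr ooikw uvj ljd vdeyl zcmeh qolm nnmpd aht jyzgj btw olm eqa
Hunk 2: at line 2 remove [ljd,vdeyl] add [lzdt,juav] -> 13 lines: ordbr ooikw uvj lzdt juav zcmeh qolm nnmpd aht jyzgj btw olm eqa
Hunk 3: at line 4 remove [juav,zcmeh] add [fds,fqp] -> 13 lines: ordbr ooikw uvj lzdt fds fqp qolm nnmpd aht jyzgj btw olm eqa
Hunk 4: at line 3 remove [fds,fqp] add [gaecj,hct] -> 13 lines: ordbr ooikw uvj lzdt gaecj hct qolm nnmpd aht jyzgj btw olm eqa
Final line count: 13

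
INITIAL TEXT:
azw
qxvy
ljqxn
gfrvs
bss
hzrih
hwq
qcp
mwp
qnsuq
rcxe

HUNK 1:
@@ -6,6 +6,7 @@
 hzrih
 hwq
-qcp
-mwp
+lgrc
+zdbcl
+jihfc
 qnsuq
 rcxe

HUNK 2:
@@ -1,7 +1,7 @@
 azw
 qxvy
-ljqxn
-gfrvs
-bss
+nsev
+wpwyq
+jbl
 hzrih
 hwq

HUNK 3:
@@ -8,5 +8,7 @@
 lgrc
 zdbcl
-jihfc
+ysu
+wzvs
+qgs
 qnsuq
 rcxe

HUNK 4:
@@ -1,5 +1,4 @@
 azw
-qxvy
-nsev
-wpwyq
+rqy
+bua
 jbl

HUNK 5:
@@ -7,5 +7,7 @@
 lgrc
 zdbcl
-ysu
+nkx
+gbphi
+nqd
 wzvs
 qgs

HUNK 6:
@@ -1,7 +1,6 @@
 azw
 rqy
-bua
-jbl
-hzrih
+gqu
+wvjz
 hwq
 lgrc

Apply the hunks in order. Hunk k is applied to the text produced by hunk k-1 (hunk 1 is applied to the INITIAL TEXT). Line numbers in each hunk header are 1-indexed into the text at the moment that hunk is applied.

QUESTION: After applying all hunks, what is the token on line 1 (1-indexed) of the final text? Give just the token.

Answer: azw

Derivation:
Hunk 1: at line 6 remove [qcp,mwp] add [lgrc,zdbcl,jihfc] -> 12 lines: azw qxvy ljqxn gfrvs bss hzrih hwq lgrc zdbcl jihfc qnsuq rcxe
Hunk 2: at line 1 remove [ljqxn,gfrvs,bss] add [nsev,wpwyq,jbl] -> 12 lines: azw qxvy nsev wpwyq jbl hzrih hwq lgrc zdbcl jihfc qnsuq rcxe
Hunk 3: at line 8 remove [jihfc] add [ysu,wzvs,qgs] -> 14 lines: azw qxvy nsev wpwyq jbl hzrih hwq lgrc zdbcl ysu wzvs qgs qnsuq rcxe
Hunk 4: at line 1 remove [qxvy,nsev,wpwyq] add [rqy,bua] -> 13 lines: azw rqy bua jbl hzrih hwq lgrc zdbcl ysu wzvs qgs qnsuq rcxe
Hunk 5: at line 7 remove [ysu] add [nkx,gbphi,nqd] -> 15 lines: azw rqy bua jbl hzrih hwq lgrc zdbcl nkx gbphi nqd wzvs qgs qnsuq rcxe
Hunk 6: at line 1 remove [bua,jbl,hzrih] add [gqu,wvjz] -> 14 lines: azw rqy gqu wvjz hwq lgrc zdbcl nkx gbphi nqd wzvs qgs qnsuq rcxe
Final line 1: azw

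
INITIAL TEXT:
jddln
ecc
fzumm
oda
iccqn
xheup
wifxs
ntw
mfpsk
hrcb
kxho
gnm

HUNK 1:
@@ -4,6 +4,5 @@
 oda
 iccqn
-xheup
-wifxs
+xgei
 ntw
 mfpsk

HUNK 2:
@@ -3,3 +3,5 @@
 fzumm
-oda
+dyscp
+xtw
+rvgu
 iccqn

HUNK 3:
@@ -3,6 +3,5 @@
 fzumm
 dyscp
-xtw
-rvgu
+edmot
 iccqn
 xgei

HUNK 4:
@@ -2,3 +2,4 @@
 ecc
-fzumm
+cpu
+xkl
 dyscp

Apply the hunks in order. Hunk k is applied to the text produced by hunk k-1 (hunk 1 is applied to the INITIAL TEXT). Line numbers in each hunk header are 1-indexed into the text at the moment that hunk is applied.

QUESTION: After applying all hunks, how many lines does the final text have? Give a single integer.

Answer: 13

Derivation:
Hunk 1: at line 4 remove [xheup,wifxs] add [xgei] -> 11 lines: jddln ecc fzumm oda iccqn xgei ntw mfpsk hrcb kxho gnm
Hunk 2: at line 3 remove [oda] add [dyscp,xtw,rvgu] -> 13 lines: jddln ecc fzumm dyscp xtw rvgu iccqn xgei ntw mfpsk hrcb kxho gnm
Hunk 3: at line 3 remove [xtw,rvgu] add [edmot] -> 12 lines: jddln ecc fzumm dyscp edmot iccqn xgei ntw mfpsk hrcb kxho gnm
Hunk 4: at line 2 remove [fzumm] add [cpu,xkl] -> 13 lines: jddln ecc cpu xkl dyscp edmot iccqn xgei ntw mfpsk hrcb kxho gnm
Final line count: 13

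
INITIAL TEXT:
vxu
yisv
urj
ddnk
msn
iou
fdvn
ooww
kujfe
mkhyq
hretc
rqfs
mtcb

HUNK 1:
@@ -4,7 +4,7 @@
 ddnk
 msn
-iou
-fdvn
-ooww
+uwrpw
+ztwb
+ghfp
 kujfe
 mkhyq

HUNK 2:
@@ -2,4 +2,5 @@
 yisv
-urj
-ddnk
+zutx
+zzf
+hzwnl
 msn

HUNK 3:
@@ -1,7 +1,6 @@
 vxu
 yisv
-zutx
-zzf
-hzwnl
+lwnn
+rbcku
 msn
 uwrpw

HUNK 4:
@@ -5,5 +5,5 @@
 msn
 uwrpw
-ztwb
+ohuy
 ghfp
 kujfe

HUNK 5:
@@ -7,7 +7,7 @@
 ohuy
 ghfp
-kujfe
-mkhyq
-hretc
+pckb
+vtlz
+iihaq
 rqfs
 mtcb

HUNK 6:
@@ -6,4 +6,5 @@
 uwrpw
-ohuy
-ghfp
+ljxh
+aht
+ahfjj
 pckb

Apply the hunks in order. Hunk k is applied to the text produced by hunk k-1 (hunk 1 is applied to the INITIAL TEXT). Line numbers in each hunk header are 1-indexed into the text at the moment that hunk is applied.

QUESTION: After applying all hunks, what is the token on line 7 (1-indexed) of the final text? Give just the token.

Answer: ljxh

Derivation:
Hunk 1: at line 4 remove [iou,fdvn,ooww] add [uwrpw,ztwb,ghfp] -> 13 lines: vxu yisv urj ddnk msn uwrpw ztwb ghfp kujfe mkhyq hretc rqfs mtcb
Hunk 2: at line 2 remove [urj,ddnk] add [zutx,zzf,hzwnl] -> 14 lines: vxu yisv zutx zzf hzwnl msn uwrpw ztwb ghfp kujfe mkhyq hretc rqfs mtcb
Hunk 3: at line 1 remove [zutx,zzf,hzwnl] add [lwnn,rbcku] -> 13 lines: vxu yisv lwnn rbcku msn uwrpw ztwb ghfp kujfe mkhyq hretc rqfs mtcb
Hunk 4: at line 5 remove [ztwb] add [ohuy] -> 13 lines: vxu yisv lwnn rbcku msn uwrpw ohuy ghfp kujfe mkhyq hretc rqfs mtcb
Hunk 5: at line 7 remove [kujfe,mkhyq,hretc] add [pckb,vtlz,iihaq] -> 13 lines: vxu yisv lwnn rbcku msn uwrpw ohuy ghfp pckb vtlz iihaq rqfs mtcb
Hunk 6: at line 6 remove [ohuy,ghfp] add [ljxh,aht,ahfjj] -> 14 lines: vxu yisv lwnn rbcku msn uwrpw ljxh aht ahfjj pckb vtlz iihaq rqfs mtcb
Final line 7: ljxh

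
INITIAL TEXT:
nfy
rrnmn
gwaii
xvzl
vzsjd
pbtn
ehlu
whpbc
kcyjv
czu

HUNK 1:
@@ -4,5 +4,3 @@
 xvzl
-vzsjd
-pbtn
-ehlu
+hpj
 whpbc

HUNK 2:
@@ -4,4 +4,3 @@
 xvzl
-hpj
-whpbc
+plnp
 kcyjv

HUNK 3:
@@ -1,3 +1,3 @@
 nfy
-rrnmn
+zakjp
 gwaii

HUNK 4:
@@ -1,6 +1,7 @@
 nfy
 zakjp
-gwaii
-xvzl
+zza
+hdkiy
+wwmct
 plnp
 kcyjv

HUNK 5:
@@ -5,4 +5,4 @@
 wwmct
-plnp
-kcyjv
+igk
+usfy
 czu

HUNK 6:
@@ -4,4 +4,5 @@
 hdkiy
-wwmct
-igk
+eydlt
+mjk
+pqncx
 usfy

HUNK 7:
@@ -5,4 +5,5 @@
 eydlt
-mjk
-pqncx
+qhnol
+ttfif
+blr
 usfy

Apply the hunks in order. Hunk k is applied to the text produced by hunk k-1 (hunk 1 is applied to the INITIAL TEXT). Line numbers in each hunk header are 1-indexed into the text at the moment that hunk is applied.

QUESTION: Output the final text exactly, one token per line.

Answer: nfy
zakjp
zza
hdkiy
eydlt
qhnol
ttfif
blr
usfy
czu

Derivation:
Hunk 1: at line 4 remove [vzsjd,pbtn,ehlu] add [hpj] -> 8 lines: nfy rrnmn gwaii xvzl hpj whpbc kcyjv czu
Hunk 2: at line 4 remove [hpj,whpbc] add [plnp] -> 7 lines: nfy rrnmn gwaii xvzl plnp kcyjv czu
Hunk 3: at line 1 remove [rrnmn] add [zakjp] -> 7 lines: nfy zakjp gwaii xvzl plnp kcyjv czu
Hunk 4: at line 1 remove [gwaii,xvzl] add [zza,hdkiy,wwmct] -> 8 lines: nfy zakjp zza hdkiy wwmct plnp kcyjv czu
Hunk 5: at line 5 remove [plnp,kcyjv] add [igk,usfy] -> 8 lines: nfy zakjp zza hdkiy wwmct igk usfy czu
Hunk 6: at line 4 remove [wwmct,igk] add [eydlt,mjk,pqncx] -> 9 lines: nfy zakjp zza hdkiy eydlt mjk pqncx usfy czu
Hunk 7: at line 5 remove [mjk,pqncx] add [qhnol,ttfif,blr] -> 10 lines: nfy zakjp zza hdkiy eydlt qhnol ttfif blr usfy czu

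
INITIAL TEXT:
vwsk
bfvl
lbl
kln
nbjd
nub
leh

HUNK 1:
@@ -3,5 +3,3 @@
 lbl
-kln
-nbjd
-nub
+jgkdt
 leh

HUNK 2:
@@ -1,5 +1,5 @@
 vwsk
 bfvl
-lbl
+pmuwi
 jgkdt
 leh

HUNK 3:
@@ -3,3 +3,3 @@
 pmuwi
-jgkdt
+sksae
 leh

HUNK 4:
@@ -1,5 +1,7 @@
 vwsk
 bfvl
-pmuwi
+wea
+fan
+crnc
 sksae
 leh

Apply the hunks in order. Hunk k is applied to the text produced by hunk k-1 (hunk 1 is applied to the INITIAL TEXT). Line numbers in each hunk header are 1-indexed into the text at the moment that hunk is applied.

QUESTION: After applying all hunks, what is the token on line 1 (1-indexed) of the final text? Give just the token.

Hunk 1: at line 3 remove [kln,nbjd,nub] add [jgkdt] -> 5 lines: vwsk bfvl lbl jgkdt leh
Hunk 2: at line 1 remove [lbl] add [pmuwi] -> 5 lines: vwsk bfvl pmuwi jgkdt leh
Hunk 3: at line 3 remove [jgkdt] add [sksae] -> 5 lines: vwsk bfvl pmuwi sksae leh
Hunk 4: at line 1 remove [pmuwi] add [wea,fan,crnc] -> 7 lines: vwsk bfvl wea fan crnc sksae leh
Final line 1: vwsk

Answer: vwsk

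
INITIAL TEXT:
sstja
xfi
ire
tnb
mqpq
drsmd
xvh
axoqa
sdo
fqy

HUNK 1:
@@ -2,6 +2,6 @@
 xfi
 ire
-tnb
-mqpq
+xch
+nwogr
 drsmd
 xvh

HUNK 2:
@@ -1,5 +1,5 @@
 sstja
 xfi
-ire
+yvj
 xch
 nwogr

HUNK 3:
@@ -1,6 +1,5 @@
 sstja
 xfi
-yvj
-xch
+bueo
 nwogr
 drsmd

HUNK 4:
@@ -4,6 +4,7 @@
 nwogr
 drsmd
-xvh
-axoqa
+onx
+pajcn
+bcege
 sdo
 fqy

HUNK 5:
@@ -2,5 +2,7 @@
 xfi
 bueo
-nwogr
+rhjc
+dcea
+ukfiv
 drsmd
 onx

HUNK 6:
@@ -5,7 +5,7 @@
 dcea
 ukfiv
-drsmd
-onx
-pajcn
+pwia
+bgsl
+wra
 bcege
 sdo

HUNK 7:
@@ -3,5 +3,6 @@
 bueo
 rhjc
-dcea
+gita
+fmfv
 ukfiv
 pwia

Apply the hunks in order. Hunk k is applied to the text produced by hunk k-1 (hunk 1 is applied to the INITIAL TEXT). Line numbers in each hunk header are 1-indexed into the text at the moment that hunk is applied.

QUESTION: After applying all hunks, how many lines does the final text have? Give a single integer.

Answer: 13

Derivation:
Hunk 1: at line 2 remove [tnb,mqpq] add [xch,nwogr] -> 10 lines: sstja xfi ire xch nwogr drsmd xvh axoqa sdo fqy
Hunk 2: at line 1 remove [ire] add [yvj] -> 10 lines: sstja xfi yvj xch nwogr drsmd xvh axoqa sdo fqy
Hunk 3: at line 1 remove [yvj,xch] add [bueo] -> 9 lines: sstja xfi bueo nwogr drsmd xvh axoqa sdo fqy
Hunk 4: at line 4 remove [xvh,axoqa] add [onx,pajcn,bcege] -> 10 lines: sstja xfi bueo nwogr drsmd onx pajcn bcege sdo fqy
Hunk 5: at line 2 remove [nwogr] add [rhjc,dcea,ukfiv] -> 12 lines: sstja xfi bueo rhjc dcea ukfiv drsmd onx pajcn bcege sdo fqy
Hunk 6: at line 5 remove [drsmd,onx,pajcn] add [pwia,bgsl,wra] -> 12 lines: sstja xfi bueo rhjc dcea ukfiv pwia bgsl wra bcege sdo fqy
Hunk 7: at line 3 remove [dcea] add [gita,fmfv] -> 13 lines: sstja xfi bueo rhjc gita fmfv ukfiv pwia bgsl wra bcege sdo fqy
Final line count: 13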